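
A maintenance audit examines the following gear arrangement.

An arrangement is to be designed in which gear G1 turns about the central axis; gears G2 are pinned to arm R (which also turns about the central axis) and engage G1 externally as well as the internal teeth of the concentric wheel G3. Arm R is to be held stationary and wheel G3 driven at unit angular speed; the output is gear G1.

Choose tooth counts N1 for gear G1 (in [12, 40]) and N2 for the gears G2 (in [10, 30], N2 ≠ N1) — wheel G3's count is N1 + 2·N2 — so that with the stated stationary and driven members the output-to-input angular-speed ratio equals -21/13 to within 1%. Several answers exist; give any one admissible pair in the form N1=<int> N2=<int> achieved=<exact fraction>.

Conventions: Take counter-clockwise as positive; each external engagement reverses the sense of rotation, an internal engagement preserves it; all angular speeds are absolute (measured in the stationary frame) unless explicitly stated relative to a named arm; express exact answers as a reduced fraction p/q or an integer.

N1=39 N2=12 achieved=-21/13

design class (target -21/13): planetary set
Willis with ω_arm = 0: ω_sun/ω_ring = −N3/N1; set equal to -21/13  ⇒  N3/N1 = −(-21/13) = 21/13
N3 = N1 + 2·N2  ⇒  N2/N1 = (N3/N1 − 1)/2 = (21/13 − 1)/2 = 4/13
smallest multiple with N1 ≥ 12 and N2 ≥ 10: k = 3  ⇒  N1 = 3·13 = 39, N2 = 3·4 = 12 (N1 ≤ 40, N2 ≤ 30, N2 ≠ N1 ✓), N3 = 39 + 2·12 = 63
check: −N3/N1 with N1 = 39, N3 = 63 gives -21/13; |achieved − target| = 0 ≤ 21/1300 ✓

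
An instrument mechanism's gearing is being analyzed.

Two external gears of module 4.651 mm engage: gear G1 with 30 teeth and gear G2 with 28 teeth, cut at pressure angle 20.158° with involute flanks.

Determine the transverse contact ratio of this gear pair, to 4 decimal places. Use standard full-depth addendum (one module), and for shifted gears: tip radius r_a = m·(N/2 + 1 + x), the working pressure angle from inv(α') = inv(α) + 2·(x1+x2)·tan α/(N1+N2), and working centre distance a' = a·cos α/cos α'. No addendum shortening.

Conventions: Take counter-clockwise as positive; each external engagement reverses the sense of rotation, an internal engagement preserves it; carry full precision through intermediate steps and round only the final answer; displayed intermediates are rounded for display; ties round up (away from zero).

class = single-mesh tooth geometry [involute pair 30T × 28T, m = 4.651]
base radii: r_b1 = 65.491607, r_b2 = 61.125500
tip radii: r_a1 = 74.416000, r_a2 = 69.765000
no profile shift: α' = α, a' = a
action lengths: √(r_a1²−r_b1²) = 35.335400, √(r_a2²−r_b2²) = 33.627794
base pitch p_b = π·m·cos α = 13.716530
CR = (35.335400 + 33.627794 − 134.879000·sin 20.15800°)/13.716530 = 1.639082
contact ratio ≈ 1.6391

1.6391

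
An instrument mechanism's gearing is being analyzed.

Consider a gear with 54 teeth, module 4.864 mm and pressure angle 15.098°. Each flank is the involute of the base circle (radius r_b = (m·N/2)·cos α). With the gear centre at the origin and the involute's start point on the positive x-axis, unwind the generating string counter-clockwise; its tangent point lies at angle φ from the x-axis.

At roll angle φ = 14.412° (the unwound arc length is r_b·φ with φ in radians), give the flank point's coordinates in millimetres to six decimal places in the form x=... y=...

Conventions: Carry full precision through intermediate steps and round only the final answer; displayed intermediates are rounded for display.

single-mesh involute tooth geometry (54T wheel at module 4.864)
pitch radius r_p = m·N/2 = 4.864·54/2 = 131.328000
base radius r_b = r_p·cos α = 131.328000·cos 15.098° = 126.794784
roll angle φ = 14.412° = 0.25153685 rad
x = r_b·(cos φ + φ·sin φ) = 130.742761
y = r_b·(sin φ − φ·cos φ) = 0.668397

x=130.742761 y=0.668397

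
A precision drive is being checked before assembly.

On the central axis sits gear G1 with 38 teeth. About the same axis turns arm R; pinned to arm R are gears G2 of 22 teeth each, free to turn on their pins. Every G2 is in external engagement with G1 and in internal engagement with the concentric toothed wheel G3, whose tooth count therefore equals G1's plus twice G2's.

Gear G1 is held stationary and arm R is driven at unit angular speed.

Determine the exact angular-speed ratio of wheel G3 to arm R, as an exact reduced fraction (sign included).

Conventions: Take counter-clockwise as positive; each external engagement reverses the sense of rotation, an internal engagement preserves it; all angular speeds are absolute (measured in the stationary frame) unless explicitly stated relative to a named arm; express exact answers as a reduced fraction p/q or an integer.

60/41

topology: planetary set — G1 38T / G2 22T / G3 82T, arm = carrier (Willis)
ring teeth: 38 + 2·22 = 82
38(ω_sun−ω_arm) = −82(ω_ring−ω_arm),  ω_sun = 0, ω_arm = 1
ω_ring = 1 − (38/82)(0−1) = 60/41
ω_out/ω_in = 60/41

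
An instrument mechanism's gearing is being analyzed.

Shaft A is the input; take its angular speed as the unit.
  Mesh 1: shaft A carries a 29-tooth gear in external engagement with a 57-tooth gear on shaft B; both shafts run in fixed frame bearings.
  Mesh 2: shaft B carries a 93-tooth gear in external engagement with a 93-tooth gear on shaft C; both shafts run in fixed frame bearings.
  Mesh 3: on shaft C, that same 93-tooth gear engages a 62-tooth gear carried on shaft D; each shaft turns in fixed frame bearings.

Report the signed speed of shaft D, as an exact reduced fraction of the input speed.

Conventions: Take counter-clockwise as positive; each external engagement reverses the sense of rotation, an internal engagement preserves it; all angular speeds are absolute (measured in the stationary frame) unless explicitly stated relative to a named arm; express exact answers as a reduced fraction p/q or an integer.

-29/38

3-mesh fixed-axis compound train (all bearings frame-fixed)
mesh 1 [29T→57T]: |ω|/ω_in = 1×29/57 = 29/57, sense flips to −
mesh 2 [93T→93T]: |ω|/ω_in = (29/57)×93/93 = 29/57, sense flips to +
mesh 3 [93T→62T]: |ω|/ω_in = (29/57)×93/62 = 29/38, sense flips to −
signed output speed (× input speed) = -29/38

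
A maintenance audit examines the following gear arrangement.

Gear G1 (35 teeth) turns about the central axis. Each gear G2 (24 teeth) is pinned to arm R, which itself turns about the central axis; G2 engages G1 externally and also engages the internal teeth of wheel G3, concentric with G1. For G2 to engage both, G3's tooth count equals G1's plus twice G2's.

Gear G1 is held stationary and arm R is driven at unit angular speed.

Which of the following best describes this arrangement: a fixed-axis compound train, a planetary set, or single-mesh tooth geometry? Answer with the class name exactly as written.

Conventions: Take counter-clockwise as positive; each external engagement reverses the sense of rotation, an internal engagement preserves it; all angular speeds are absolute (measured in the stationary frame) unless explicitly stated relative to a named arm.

planetary set

topology: planetary set — G1 35T / G2 24T / G3 83T, arm = carrier (Willis)
classification: planetary set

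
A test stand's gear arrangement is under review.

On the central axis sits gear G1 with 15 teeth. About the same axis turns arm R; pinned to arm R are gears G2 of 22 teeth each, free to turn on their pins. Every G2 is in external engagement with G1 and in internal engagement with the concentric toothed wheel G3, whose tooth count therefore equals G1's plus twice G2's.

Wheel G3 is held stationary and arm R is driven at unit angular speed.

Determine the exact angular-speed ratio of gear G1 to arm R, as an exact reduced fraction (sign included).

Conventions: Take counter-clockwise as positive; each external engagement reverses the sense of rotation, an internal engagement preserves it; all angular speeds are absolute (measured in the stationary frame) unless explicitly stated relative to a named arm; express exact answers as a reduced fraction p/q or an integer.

74/15

planetary set (15T centre, 22T on arm, 59T internal) — Willis relation
ring teeth: 15 + 2·22 = 59
15(ω_sun−ω_arm) = −59(ω_ring−ω_arm),  ω_ring = 0, ω_arm = 1
ω_sun = 1 − (59/15)(0−1) = 74/15
ω_out/ω_in = 74/15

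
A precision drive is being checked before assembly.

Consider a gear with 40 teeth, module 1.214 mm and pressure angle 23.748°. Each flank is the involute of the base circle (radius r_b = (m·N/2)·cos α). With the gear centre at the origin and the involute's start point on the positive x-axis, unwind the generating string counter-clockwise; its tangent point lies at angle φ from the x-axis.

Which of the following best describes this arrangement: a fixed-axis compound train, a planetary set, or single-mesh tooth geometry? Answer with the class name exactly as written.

class = single-mesh tooth geometry [base-circle involute, m = 1.214, 40T]
classification: single-mesh tooth geometry

single-mesh tooth geometry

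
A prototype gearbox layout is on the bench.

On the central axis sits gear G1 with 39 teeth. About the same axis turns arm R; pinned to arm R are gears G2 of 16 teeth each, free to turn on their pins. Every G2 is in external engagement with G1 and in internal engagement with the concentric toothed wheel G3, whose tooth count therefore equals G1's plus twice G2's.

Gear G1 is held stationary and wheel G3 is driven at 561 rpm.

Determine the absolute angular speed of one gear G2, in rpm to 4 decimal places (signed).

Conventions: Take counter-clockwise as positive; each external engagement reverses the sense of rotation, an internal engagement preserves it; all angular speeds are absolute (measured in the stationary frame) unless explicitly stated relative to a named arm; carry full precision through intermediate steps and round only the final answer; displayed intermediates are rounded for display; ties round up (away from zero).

+1244.7188 rpm

recognized (axles ride arm R): planetary set, 39/16/71 teeth
normalise by the input: solve with ω_ring = 1, then scale by 561 rpm
ring teeth: 39 + 2·16 = 71
39(ω_sun−ω_arm) = −71(ω_ring−ω_arm),  ω_sun = 0, ω_ring = 1
39(0−ω_arm) = −71(1−ω_arm)  ⇒  110·ω_arm = 71  ⇒  ω_arm = 71/110
sun–planet mesh: 39·(0−71/110) = −16·(ω_p−ω_arm)  ⇒  ω_p−ω_arm = 2769/1760
ω_p = 71/110 + 2769/1760 = 71/32
scale: ω_p = 71/32 × 561 rpm = +1244.7188 rpm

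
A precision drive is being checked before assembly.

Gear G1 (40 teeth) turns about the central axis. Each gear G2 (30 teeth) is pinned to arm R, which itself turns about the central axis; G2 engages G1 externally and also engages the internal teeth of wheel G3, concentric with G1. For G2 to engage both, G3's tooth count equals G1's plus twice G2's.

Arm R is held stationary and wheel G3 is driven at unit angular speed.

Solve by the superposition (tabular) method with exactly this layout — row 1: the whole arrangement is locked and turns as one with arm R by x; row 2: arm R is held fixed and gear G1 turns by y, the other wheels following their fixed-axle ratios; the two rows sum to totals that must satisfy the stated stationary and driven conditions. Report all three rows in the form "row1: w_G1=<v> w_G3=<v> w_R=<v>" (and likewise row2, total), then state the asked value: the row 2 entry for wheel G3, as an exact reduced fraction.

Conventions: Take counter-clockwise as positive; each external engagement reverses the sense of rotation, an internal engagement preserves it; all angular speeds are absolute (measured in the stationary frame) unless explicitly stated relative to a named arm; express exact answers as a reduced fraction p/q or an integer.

class = planetary set [G3 = 40+2·30 = 100; Willis about the carrier]
row 1 (train locked, turned with arm): all members turn x
row 2 (arm held, sun turns y): ω_ring = −(40/100)·y, ω_arm = 0
boundary: total ω_arm = x = 0 and total ω_ring = x − (40/100)·y = 1  ⇒  y = -5/2, x = 0
row 2 ring = −(40/100)·(-5/2) = 1
totals (row 1 + row 2): sun 0 + (-5/2) = -5/2, ring 0 + 1 = 1, arm 0 + 0 = 0
asked cell (row2, ring) = 1

row1: w_G1=0 w_G3=0 w_R=0
row2: w_G1=-5/2 w_G3=1 w_R=0
total: w_G1=-5/2 w_G3=1 w_R=0
asked value: 1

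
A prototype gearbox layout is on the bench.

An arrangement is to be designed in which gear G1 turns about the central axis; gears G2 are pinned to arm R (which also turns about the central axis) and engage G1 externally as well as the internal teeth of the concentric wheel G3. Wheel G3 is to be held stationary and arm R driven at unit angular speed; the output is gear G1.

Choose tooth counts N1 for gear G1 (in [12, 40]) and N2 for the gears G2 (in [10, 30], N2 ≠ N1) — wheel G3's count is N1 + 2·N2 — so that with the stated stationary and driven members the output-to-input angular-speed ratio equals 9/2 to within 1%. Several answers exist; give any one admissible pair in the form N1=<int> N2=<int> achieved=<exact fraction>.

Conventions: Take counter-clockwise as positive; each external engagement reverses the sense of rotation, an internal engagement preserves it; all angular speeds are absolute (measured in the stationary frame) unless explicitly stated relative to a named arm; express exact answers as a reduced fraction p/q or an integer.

class = planetary set [ratio 9/2 wanted; Willis about the carrier]
Willis with ω_ring = 0: ω_sun/ω_arm = (N1+N3)/N1; set equal to 9/2  ⇒  N3/N1 = 9/2 − 1 = 7/2
N3 = N1 + 2·N2  ⇒  N2/N1 = (N3/N1 − 1)/2 = (7/2 − 1)/2 = 5/4
smallest multiple with N1 ≥ 12 and N2 ≥ 10: k = 3  ⇒  N1 = 3·4 = 12, N2 = 3·5 = 15 (N1 ≤ 40, N2 ≤ 30, N2 ≠ N1 ✓), N3 = 12 + 2·15 = 42
check: (N1+N3)/N1 with N1 = 12, N3 = 42 gives 9/2; |achieved − target| = 0 ≤ 9/200 ✓

N1=12 N2=15 achieved=9/2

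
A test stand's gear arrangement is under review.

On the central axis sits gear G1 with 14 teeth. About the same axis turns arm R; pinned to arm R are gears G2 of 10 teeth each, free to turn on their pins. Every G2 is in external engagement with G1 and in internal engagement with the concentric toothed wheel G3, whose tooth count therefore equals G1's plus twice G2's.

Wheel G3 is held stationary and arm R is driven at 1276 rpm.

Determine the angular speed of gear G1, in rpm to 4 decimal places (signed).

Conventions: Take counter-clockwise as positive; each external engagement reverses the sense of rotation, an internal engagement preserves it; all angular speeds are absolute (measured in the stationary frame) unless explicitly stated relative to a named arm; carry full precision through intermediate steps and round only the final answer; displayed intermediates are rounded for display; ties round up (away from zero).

+4374.8571 rpm

topology: planetary set — G1 14T / G2 10T / G3 34T, arm = carrier (Willis)
normalise by the input: solve with ω_arm = 1, then scale by 1276 rpm
ring teeth: 14 + 2·10 = 34
14(ω_sun−ω_arm) = −34(ω_ring−ω_arm),  ω_ring = 0, ω_arm = 1
ω_sun = 1 − (34/14)(0−1) = 24/7
scale: ω_sun = 24/7 × 1276 rpm = +4374.8571 rpm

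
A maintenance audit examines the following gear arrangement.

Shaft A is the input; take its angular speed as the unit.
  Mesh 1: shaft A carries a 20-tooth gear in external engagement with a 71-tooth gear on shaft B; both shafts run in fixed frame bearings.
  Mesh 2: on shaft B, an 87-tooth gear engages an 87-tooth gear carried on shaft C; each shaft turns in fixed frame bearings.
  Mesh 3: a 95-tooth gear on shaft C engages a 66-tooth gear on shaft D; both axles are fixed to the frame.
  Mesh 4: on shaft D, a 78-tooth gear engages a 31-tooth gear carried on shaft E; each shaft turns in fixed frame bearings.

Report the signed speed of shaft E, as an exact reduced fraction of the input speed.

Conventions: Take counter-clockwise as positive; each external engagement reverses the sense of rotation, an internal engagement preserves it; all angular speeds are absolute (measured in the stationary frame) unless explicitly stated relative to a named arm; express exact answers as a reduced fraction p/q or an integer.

24700/24211

4-mesh fixed-axis compound train (all bearings frame-fixed)
mesh 1 [20T→71T]: |ω|/ω_in = 1×20/71 = 20/71, sense flips to −
mesh 2 [87T→87T]: |ω|/ω_in = (20/71)×87/87 = 20/71, sense flips to +
mesh 3 [95T→66T]: |ω|/ω_in = (20/71)×95/66 = 950/2343, sense flips to −
mesh 4 [78T→31T]: |ω|/ω_in = (950/2343)×78/31 = 24700/24211, sense flips to +
signed output speed (× input speed) = 24700/24211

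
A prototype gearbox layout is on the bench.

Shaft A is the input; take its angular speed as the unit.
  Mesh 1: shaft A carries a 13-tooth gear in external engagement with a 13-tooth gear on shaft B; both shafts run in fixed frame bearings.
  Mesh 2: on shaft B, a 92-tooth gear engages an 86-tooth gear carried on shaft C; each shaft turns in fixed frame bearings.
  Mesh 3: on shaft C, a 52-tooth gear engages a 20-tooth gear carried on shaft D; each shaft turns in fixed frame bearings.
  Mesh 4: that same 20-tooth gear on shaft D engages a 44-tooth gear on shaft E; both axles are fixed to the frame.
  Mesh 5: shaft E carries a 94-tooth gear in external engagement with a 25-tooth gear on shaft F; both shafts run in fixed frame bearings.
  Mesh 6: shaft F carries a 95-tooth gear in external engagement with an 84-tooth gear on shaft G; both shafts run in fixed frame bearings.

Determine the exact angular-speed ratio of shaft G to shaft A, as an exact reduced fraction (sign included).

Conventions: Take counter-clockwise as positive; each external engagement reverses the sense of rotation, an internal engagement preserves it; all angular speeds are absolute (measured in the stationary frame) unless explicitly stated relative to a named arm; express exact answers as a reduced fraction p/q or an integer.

class = fixed-axis compound train [6 meshes; 6 ratios multiply, 6 sense flips]
mesh 1 [13T→13T]: running ratio 1, sense −
mesh 2 [92T→86T]: running ratio 46/43, sense +
mesh 3 [52T→20T]: running ratio 598/215, sense −
mesh 4 [20T→44T]: running ratio 598/473, sense +
mesh 5 [94T→25T]: running ratio 56212/11825, sense −
mesh 6 [95T→84T]: running ratio 267007/49665, sense +
ω_out/ω_in = 267007/49665

267007/49665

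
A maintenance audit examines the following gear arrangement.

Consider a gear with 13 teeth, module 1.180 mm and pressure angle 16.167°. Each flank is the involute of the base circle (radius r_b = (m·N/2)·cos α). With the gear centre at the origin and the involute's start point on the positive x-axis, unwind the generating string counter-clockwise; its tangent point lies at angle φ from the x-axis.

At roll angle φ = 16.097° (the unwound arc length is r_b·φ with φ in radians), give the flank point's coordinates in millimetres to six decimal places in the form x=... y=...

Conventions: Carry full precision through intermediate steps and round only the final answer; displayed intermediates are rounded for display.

recognized (one wheel, involute flank): single-mesh tooth geometry, m = 1.180, N = 13
pitch radius r_p = m·N/2 = 1.180·13/2 = 7.670000
base radius r_b = r_p·cos α = 7.670000·cos 16.167° = 7.366684
roll angle φ = 16.097° = 0.28094565 rad
x = r_b·(cos φ + φ·sin φ) = 7.651700
y = r_b·(sin φ − φ·cos φ) = 0.054024

x=7.651700 y=0.054024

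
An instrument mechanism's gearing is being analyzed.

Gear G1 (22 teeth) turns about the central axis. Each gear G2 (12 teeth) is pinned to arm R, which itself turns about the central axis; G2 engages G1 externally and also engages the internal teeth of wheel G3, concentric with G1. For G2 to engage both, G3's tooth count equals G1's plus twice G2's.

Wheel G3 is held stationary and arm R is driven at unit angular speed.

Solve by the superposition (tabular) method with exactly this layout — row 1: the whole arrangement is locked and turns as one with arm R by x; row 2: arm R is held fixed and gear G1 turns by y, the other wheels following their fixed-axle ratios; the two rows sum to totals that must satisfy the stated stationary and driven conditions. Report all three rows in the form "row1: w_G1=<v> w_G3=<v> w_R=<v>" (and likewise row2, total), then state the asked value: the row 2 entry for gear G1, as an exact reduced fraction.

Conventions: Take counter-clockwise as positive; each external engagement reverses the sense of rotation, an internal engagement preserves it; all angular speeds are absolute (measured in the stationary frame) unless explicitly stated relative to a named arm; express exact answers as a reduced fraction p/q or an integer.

row1: w_G1=1 w_G3=1 w_R=1
row2: w_G1=23/11 w_G3=-1 w_R=0
total: w_G1=34/11 w_G3=0 w_R=1
asked value: 23/11

planetary set (22T centre, 12T on arm, 46T internal) — Willis relation
row 1 (train locked, turned with arm): all members turn x
row 2: sun turns y, ring = −(22/46)·y, arm 0
boundary: total ω_ring = x − (22/46)·y = 0 and total ω_arm = x = 1  ⇒  y = 23/11, x = 1
row 2 ring = −(22/46)·23/11 = -1
totals (row 1 + row 2): sun 1 + 23/11 = 34/11, ring 1 + (-1) = 0, arm 1 + 0 = 1
asked cell (row2, sun) = 23/11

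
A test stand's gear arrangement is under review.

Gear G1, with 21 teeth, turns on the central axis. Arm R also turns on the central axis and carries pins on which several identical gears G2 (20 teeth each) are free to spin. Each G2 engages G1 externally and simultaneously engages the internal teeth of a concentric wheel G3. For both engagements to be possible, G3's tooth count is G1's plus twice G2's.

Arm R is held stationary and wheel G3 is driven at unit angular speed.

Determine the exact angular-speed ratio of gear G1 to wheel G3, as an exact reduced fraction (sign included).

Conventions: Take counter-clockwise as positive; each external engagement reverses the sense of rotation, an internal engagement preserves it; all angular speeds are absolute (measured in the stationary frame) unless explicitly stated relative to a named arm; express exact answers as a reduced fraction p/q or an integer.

-61/21

class = planetary set [G3 = 21+2·20 = 61; Willis about the carrier]
ring teeth: 21 + 2·20 = 61
21(ω_sun−ω_arm) = −61(ω_ring−ω_arm),  ω_arm = 0, ω_ring = 1
ω_sun = 0 − (61/21)(1−0) = -61/21
ω_out/ω_in = -61/21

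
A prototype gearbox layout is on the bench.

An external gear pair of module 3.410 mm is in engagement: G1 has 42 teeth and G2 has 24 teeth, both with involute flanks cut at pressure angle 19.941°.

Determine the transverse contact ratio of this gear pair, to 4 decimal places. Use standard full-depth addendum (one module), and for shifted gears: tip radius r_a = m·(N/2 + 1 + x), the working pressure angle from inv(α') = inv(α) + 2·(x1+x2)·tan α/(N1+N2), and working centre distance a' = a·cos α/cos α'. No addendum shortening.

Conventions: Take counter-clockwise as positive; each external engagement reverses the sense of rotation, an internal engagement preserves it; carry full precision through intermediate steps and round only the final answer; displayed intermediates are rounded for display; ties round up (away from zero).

1.6650

single-mesh involute tooth geometry (42T engaging 24T at module 3.410)
base radii: r_b1 = 67.316573, r_b2 = 38.466613
tip radii: r_a1 = 75.020000, r_a2 = 44.330000
no profile shift: α' = α, a' = a
action lengths: √(r_a1²−r_b1²) = 33.113129, √(r_a2²−r_b2²) = 22.033351
base pitch p_b = π·m·cos α = 10.070536
CR = (33.113129 + 22.033351 − 112.530000·sin 19.94100°)/10.070536 = 1.665042
contact ratio ≈ 1.6650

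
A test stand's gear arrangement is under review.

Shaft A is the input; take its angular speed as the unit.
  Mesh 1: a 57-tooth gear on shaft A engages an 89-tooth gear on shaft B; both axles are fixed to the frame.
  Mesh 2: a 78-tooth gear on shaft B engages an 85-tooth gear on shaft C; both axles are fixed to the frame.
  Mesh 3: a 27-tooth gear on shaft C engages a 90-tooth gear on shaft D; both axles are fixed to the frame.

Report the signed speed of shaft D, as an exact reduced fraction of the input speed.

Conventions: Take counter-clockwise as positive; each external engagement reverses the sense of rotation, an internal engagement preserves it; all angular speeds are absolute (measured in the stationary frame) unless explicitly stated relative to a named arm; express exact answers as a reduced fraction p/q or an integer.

-6669/37825

3-mesh fixed-axis compound train (all bearings frame-fixed)
mesh 1 [57T→89T]: |ω|/ω_in = 1×57/89 = 57/89, sense flips to −
mesh 2 [78T→85T]: |ω|/ω_in = (57/89)×78/85 = 4446/7565, sense flips to +
mesh 3 [27T→90T]: |ω|/ω_in = (4446/7565)×27/90 = 6669/37825, sense flips to −
signed output speed (× input speed) = -6669/37825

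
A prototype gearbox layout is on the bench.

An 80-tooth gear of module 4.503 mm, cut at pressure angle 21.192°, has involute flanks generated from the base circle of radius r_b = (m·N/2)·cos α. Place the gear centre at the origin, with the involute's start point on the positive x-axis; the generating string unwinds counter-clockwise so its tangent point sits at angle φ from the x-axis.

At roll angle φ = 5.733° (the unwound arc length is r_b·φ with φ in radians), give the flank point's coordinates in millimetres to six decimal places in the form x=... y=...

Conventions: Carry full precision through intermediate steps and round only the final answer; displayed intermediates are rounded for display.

x=168.777853 y=0.056024

topology: single-mesh involute geometry — m = 4.503, N = 80
pitch radius r_p = m·N/2 = 4.503·80/2 = 180.120000
base radius r_b = r_p·cos α = 180.120000·cos 21.192° = 167.939256
roll angle φ = 5.733° = 0.10005973 rad
x = r_b·(cos φ + φ·sin φ) = 168.777853
y = r_b·(sin φ − φ·cos φ) = 0.056024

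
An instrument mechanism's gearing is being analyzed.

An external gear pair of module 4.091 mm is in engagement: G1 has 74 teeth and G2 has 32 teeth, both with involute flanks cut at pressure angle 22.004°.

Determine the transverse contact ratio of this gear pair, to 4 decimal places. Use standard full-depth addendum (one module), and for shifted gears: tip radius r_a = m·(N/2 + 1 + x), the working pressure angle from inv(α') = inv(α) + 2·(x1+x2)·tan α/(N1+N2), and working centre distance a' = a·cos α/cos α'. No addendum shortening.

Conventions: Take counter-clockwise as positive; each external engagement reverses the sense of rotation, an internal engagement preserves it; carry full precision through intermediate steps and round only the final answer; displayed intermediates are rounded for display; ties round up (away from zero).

recognized (one external pair, fixed centres): single-mesh tooth geometry, m = 4.091, N1 = 74, N2 = 32
base radii: r_b1 = 140.341080, r_b2 = 60.688034
tip radii: r_a1 = 155.458000, r_a2 = 69.547000
no profile shift: α' = α, a' = a
action lengths: √(r_a1²−r_b1²) = 66.869807, √(r_a2²−r_b2²) = 33.966862
base pitch p_b = π·m·cos α = 11.916068
CR = (66.869807 + 33.966862 − 216.823000·sin 22.00400°)/11.916068 = 1.644780
contact ratio ≈ 1.6448

1.6448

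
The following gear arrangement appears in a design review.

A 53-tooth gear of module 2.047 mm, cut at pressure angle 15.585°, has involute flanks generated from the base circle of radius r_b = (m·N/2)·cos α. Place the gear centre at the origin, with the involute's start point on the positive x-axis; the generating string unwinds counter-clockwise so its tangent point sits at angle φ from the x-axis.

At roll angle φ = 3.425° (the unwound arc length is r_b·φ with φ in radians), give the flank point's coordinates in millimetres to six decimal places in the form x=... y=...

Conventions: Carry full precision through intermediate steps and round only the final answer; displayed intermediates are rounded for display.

recognized (one wheel, involute flank): single-mesh tooth geometry, m = 2.047, N = 53
pitch radius r_p = m·N/2 = 2.047·53/2 = 54.245500
base radius r_b = r_p·cos α = 54.245500·cos 15.585° = 52.251052
roll angle φ = 3.425° = 0.05977753 rad
x = r_b·(cos φ + φ·sin φ) = 52.344325
y = r_b·(sin φ − φ·cos φ) = 0.003719

x=52.344325 y=0.003719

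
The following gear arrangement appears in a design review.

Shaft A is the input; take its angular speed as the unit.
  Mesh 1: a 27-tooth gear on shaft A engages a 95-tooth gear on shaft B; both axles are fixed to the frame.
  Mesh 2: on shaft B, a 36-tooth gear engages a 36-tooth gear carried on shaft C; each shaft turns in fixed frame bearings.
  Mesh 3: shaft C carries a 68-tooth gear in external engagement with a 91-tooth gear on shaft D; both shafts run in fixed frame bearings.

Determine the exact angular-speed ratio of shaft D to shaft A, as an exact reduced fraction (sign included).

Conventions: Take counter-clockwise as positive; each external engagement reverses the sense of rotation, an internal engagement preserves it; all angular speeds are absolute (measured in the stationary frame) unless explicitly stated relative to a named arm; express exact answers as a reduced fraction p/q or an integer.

-1836/8645

class = fixed-axis compound train [3 meshes; 3 ratios multiply, 3 sense flips]
mesh 1 [27T→95T]: running ratio 27/95, sense −
mesh 2 [36T→36T]: running ratio 27/95, sense +
mesh 3 [68T→91T]: running ratio 1836/8645, sense −
ω_out/ω_in = -1836/8645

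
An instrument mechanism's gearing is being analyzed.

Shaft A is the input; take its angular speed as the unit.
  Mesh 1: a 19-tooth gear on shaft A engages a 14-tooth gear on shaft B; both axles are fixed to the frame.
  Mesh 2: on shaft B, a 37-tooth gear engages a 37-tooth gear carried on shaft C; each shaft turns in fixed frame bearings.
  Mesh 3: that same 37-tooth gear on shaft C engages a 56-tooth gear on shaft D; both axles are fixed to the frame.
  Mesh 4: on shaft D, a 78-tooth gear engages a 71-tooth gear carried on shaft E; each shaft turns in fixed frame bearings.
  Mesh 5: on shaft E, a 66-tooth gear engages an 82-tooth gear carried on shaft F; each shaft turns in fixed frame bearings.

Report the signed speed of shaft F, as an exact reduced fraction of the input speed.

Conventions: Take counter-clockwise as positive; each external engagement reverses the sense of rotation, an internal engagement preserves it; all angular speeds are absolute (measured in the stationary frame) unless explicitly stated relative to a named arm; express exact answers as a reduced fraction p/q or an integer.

-904761/1141112

5-mesh fixed-axis compound train (all bearings frame-fixed)
mesh 1 [19T→14T]: |ω|/ω_in = 1×19/14 = 19/14, sense flips to −
mesh 2 [37T→37T]: |ω|/ω_in = (19/14)×37/37 = 19/14, sense flips to +
mesh 3 [37T→56T]: |ω|/ω_in = (19/14)×37/56 = 703/784, sense flips to −
mesh 4 [78T→71T]: |ω|/ω_in = (703/784)×78/71 = 27417/27832, sense flips to +
mesh 5 [66T→82T]: |ω|/ω_in = (27417/27832)×66/82 = 904761/1141112, sense flips to −
signed output speed (× input speed) = -904761/1141112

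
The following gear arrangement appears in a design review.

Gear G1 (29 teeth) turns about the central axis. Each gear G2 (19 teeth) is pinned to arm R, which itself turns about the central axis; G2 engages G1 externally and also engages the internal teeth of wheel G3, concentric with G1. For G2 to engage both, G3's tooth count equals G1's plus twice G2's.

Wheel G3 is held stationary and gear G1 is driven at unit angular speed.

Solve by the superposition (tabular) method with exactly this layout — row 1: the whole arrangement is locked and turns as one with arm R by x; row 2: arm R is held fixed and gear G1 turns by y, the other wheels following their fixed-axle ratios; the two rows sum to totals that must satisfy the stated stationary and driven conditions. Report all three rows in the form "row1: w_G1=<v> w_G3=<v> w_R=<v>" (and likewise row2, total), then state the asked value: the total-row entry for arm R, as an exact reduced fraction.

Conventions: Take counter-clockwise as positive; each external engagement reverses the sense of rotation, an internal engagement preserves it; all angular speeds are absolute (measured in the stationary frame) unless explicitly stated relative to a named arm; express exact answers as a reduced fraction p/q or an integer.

recognized (axles ride arm R): planetary set, 29/19/67 teeth
row 1 (train locked, turned with arm): all members turn x
row 2 — arm fixed, fixed-axis ratios: sun y, ring −(29/67)·y, arm 0
boundary: total ω_ring = x − (29/67)·y = 0 and total ω_sun = x + y = 1  ⇒  y = 67/96, x = 29/96
row 2 ring = −(29/67)·67/96 = -29/96
totals (row 1 + row 2): sun 29/96 + 67/96 = 1, ring 29/96 + (-29/96) = 0, arm 29/96 + 0 = 29/96
asked cell (total, arm) = 29/96

row1: w_G1=29/96 w_G3=29/96 w_R=29/96
row2: w_G1=67/96 w_G3=-29/96 w_R=0
total: w_G1=1 w_G3=0 w_R=29/96
asked value: 29/96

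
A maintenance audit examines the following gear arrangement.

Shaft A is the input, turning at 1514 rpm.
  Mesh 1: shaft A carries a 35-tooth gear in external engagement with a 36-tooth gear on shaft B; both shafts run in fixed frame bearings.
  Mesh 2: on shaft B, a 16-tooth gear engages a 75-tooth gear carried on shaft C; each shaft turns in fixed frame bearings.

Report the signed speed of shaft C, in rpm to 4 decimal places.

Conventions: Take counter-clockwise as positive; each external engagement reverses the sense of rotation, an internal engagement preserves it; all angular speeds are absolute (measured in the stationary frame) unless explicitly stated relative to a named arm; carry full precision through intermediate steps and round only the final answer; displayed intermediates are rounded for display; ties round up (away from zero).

topology: fixed-axis compound train — 2 meshes, A→C
mesh 1 [35T→36T]: ω = 1514.0000×35/36 = 1471.9444 rpm, sense flips to −
mesh 2 [16T→75T]: ω = 1471.9444×16/75 = 314.0148 rpm, sense flips to +
signed output speed = +314.0148 rpm

+314.0148 rpm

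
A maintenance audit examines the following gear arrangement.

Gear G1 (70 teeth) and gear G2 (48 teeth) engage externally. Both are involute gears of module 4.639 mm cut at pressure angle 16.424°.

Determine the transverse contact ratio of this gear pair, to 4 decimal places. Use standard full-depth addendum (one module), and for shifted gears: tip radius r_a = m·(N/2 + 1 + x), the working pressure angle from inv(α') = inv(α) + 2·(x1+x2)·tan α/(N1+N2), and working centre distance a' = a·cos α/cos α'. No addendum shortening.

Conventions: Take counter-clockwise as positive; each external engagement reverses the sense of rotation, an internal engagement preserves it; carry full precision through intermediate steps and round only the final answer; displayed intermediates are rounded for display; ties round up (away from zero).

single-mesh involute tooth geometry (70T engaging 48T at module 4.639)
base radii: r_b1 = 155.739797, r_b2 = 106.793004
tip radii: r_a1 = 167.004000, r_a2 = 115.975000
no profile shift: α' = α, a' = a
action lengths: √(r_a1²−r_b1²) = 60.294706, √(r_a2²−r_b2²) = 45.226706
base pitch p_b = π·m·cos α = 13.979172
CR = (60.294706 + 45.226706 − 273.701000·sin 16.42400°)/13.979172 = 2.012587
contact ratio ≈ 2.0126

2.0126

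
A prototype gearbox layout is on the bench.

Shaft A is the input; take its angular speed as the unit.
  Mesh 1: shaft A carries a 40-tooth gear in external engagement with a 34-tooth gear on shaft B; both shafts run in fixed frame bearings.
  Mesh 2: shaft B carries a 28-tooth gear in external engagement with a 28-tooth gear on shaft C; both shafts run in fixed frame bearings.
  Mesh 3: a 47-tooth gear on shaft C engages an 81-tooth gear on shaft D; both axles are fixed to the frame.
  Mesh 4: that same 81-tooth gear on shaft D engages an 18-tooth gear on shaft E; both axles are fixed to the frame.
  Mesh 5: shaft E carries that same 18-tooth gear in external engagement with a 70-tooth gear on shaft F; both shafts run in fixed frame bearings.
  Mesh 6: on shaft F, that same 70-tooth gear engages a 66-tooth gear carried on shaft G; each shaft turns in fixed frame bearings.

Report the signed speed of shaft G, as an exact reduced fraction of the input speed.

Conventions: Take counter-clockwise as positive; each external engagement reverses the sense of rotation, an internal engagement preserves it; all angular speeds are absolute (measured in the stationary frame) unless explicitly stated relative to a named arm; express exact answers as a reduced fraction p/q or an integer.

470/561

6-mesh fixed-axis compound train (all bearings frame-fixed)
mesh 1 [40T→34T]: |ω|/ω_in = 1×40/34 = 20/17, sense flips to −
mesh 2 [28T→28T]: |ω|/ω_in = (20/17)×28/28 = 20/17, sense flips to +
mesh 3 [47T→81T]: |ω|/ω_in = (20/17)×47/81 = 940/1377, sense flips to −
mesh 4 [81T→18T]: |ω|/ω_in = (940/1377)×81/18 = 470/153, sense flips to +
mesh 5 [18T→70T]: |ω|/ω_in = (470/153)×18/70 = 94/119, sense flips to −
mesh 6 [70T→66T]: |ω|/ω_in = (94/119)×70/66 = 470/561, sense flips to +
signed output speed (× input speed) = 470/561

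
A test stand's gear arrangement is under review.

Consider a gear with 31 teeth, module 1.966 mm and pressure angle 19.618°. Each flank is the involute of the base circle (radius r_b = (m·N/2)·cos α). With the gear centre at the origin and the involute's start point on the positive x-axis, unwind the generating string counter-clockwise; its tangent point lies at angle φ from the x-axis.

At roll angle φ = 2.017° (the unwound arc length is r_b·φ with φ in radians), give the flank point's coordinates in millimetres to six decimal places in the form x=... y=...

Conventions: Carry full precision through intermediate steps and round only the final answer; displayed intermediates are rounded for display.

class = single-mesh tooth geometry [base-circle involute, m = 1.966, 31T]
pitch radius r_p = m·N/2 = 1.966·31/2 = 30.473000
base radius r_b = r_p·cos α = 30.473000·cos 19.618° = 28.704104
roll angle φ = 2.017° = 0.03520329 rad
x = r_b·(cos φ + φ·sin φ) = 28.721885
y = r_b·(sin φ − φ·cos φ) = 0.000417

x=28.721885 y=0.000417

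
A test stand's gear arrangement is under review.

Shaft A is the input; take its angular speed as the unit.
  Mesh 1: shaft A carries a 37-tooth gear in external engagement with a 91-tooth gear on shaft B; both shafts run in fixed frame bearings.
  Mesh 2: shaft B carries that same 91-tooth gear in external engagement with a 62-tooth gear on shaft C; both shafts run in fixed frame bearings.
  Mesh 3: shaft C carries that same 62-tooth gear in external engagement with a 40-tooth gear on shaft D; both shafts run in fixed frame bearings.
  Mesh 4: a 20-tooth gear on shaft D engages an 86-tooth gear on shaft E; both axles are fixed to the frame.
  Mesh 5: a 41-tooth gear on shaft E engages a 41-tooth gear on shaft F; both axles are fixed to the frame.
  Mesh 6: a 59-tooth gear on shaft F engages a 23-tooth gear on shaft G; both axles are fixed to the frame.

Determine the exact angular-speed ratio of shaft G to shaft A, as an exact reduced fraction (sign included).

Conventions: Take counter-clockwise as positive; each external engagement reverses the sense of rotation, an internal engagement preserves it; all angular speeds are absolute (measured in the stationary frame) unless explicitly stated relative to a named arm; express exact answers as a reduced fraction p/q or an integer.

2183/3956

class = fixed-axis compound train [6 meshes; 6 ratios multiply, 6 sense flips]
mesh 1 [37T→91T]: running ratio 37/91, sense −
mesh 2 [91T→62T]: running ratio 37/62, sense +
mesh 3 [62T→40T]: running ratio 37/40, sense −
mesh 4 [20T→86T]: running ratio 37/172, sense +
mesh 5 [41T→41T]: running ratio 37/172, sense −
mesh 6 [59T→23T]: running ratio 2183/3956, sense +
ω_out/ω_in = 2183/3956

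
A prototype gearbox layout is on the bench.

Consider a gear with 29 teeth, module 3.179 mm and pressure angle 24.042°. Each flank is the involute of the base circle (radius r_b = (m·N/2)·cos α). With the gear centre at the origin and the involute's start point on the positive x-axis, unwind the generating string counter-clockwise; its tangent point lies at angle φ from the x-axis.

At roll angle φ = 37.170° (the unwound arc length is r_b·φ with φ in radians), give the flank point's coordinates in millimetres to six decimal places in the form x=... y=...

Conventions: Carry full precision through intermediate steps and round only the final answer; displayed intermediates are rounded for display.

x=50.044528 y=3.672368

single-mesh involute tooth geometry (29T wheel at module 3.179)
pitch radius r_p = m·N/2 = 3.179·29/2 = 46.095500
base radius r_b = r_p·cos α = 46.095500·cos 24.042° = 42.096580
roll angle φ = 37.170° = 0.64873888 rad
x = r_b·(cos φ + φ·sin φ) = 50.044528
y = r_b·(sin φ − φ·cos φ) = 3.672368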